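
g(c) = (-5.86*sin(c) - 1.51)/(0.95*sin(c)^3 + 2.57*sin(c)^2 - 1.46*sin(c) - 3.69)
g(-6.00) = 0.81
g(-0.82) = -1.71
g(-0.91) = -2.22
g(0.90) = 2.18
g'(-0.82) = 5.13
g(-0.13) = 0.22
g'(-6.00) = 1.49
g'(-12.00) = 2.03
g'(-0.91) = 6.20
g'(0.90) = 3.39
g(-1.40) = -6.42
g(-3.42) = 0.80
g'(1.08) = 4.26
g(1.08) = 2.87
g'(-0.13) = 1.55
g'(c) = (-5.86*sin(c) - 1.51)*(-2.85*sin(c)^2*cos(c) - 5.14*sin(c)*cos(c) + 1.46*cos(c))/(0.95*sin(c)^3 + 2.57*sin(c)^2 - 1.46*sin(c) - 3.69)^2 - 5.86*cos(c)/(0.95*sin(c)^3 + 2.57*sin(c)^2 - 1.46*sin(c) - 3.69) = (11.134*sin(c)^3 + 19.3637*sin(c)^2 + 7.7614*sin(c) + 19.4188)*cos(c)/(0.9025*sin(c)^6 + 4.883*sin(c)^5 + 3.8309*sin(c)^4 - 14.5154*sin(c)^3 - 16.835*sin(c)^2 + 10.7748*sin(c) + 13.6161)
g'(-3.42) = -1.49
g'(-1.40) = 7.66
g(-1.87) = -5.26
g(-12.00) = 1.30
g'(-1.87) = -9.75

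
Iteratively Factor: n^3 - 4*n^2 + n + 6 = (n - 3)*(n^2 - n - 2) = (n - 3)*(n - 2)*(n + 1)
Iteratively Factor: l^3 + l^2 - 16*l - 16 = (l + 1)*(l^2 - 16) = (l - 4)*(l + 1)*(l + 4)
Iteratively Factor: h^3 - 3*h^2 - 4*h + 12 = (h - 3)*(h^2 - 4) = (h - 3)*(h + 2)*(h - 2)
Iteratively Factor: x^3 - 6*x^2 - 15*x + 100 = (x - 5)*(x^2 - x - 20) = (x - 5)^2*(x + 4)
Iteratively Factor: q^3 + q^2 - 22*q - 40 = (q + 2)*(q^2 - q - 20) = (q - 5)*(q + 2)*(q + 4)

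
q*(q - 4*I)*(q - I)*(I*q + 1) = I*q^4 + 6*q^3 - 9*I*q^2 - 4*q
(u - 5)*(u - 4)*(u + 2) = u^3 - 7*u^2 + 2*u + 40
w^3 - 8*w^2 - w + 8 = (w - 8)*(w - 1)*(w + 1)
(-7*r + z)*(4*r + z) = -28*r^2 - 3*r*z + z^2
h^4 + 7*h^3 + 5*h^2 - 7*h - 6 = (h - 1)*(h + 1)^2*(h + 6)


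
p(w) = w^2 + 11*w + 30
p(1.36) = 46.81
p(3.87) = 87.55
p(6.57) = 145.43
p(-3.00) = 6.00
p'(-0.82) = 9.36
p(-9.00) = 12.00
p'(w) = 2*w + 11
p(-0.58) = 23.96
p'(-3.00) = 5.00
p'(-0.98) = 9.04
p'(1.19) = 13.38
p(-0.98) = 20.18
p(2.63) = 65.85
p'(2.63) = 16.26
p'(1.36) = 13.72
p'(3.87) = 18.74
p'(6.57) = 24.14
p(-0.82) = 21.65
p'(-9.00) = -7.00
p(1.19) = 44.51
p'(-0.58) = 9.84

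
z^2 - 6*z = z*(z - 6)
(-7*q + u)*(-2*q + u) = 14*q^2 - 9*q*u + u^2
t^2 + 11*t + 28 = (t + 4)*(t + 7)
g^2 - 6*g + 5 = (g - 5)*(g - 1)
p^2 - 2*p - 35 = (p - 7)*(p + 5)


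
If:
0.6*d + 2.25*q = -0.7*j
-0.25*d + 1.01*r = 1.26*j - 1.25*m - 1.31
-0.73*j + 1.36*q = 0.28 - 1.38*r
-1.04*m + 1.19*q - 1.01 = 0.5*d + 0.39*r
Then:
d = 0.732705347734534 - 2.15360689376024*r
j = 1.87409644452047*r - 0.473265586337013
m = 0.650367837324584*r - 1.3785106414808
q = -0.00875705551474892*r - 0.0481499103132496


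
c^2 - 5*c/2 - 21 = (c - 6)*(c + 7/2)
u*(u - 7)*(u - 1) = u^3 - 8*u^2 + 7*u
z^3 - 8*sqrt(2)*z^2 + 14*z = z*(z - 7*sqrt(2))*(z - sqrt(2))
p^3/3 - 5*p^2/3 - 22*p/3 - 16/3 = (p/3 + 1/3)*(p - 8)*(p + 2)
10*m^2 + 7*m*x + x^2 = (2*m + x)*(5*m + x)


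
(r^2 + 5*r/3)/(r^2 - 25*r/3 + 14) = r*(3*r + 5)/(3*r^2 - 25*r + 42)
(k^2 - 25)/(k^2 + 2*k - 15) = (k - 5)/(k - 3)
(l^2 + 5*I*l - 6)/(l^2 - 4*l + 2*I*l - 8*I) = (l + 3*I)/(l - 4)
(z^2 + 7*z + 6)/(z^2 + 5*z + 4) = (z + 6)/(z + 4)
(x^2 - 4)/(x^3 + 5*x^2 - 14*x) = (x + 2)/(x*(x + 7))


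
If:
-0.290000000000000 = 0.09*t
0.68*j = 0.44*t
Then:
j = -2.08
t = -3.22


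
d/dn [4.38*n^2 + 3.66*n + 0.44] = 8.76*n + 3.66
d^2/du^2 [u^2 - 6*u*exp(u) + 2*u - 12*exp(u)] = -6*u*exp(u) - 24*exp(u) + 2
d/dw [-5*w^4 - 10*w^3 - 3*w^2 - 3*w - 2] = -20*w^3 - 30*w^2 - 6*w - 3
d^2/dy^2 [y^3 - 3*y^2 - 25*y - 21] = 6*y - 6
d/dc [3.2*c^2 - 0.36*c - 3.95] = 6.4*c - 0.36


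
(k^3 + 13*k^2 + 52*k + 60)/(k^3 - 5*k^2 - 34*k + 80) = (k^2 + 8*k + 12)/(k^2 - 10*k + 16)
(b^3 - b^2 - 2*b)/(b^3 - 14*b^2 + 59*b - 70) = b*(b + 1)/(b^2 - 12*b + 35)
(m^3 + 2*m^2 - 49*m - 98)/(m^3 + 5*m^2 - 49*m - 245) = (m + 2)/(m + 5)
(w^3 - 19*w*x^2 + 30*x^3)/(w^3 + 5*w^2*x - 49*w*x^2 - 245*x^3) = (-w^2 + 5*w*x - 6*x^2)/(-w^2 + 49*x^2)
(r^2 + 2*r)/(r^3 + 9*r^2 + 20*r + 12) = r/(r^2 + 7*r + 6)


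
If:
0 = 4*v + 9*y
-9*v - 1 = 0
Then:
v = -1/9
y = 4/81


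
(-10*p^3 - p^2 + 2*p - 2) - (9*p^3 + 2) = -19*p^3 - p^2 + 2*p - 4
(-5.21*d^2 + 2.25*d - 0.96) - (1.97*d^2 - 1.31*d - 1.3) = -7.18*d^2 + 3.56*d + 0.34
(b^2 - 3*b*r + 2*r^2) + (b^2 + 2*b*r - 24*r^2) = 2*b^2 - b*r - 22*r^2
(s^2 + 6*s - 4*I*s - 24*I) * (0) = 0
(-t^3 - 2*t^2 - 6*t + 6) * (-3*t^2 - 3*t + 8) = 3*t^5 + 9*t^4 + 16*t^3 - 16*t^2 - 66*t + 48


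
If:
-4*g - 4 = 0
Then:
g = -1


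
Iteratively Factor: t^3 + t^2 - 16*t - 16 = (t + 4)*(t^2 - 3*t - 4) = (t - 4)*(t + 4)*(t + 1)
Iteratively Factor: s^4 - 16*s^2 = (s)*(s^3 - 16*s) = s*(s - 4)*(s^2 + 4*s) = s^2*(s - 4)*(s + 4)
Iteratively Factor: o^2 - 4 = (o + 2)*(o - 2)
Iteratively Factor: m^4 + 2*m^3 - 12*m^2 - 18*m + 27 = (m - 1)*(m^3 + 3*m^2 - 9*m - 27) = (m - 1)*(m + 3)*(m^2 - 9) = (m - 3)*(m - 1)*(m + 3)*(m + 3)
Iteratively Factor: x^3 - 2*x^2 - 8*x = (x)*(x^2 - 2*x - 8) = x*(x + 2)*(x - 4)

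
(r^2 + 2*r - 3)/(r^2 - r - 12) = (r - 1)/(r - 4)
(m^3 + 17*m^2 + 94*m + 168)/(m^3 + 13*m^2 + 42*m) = (m + 4)/m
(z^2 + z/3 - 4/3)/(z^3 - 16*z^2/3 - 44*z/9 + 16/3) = 3*(z - 1)/(3*z^2 - 20*z + 12)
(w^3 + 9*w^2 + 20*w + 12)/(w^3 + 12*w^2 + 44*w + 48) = (w + 1)/(w + 4)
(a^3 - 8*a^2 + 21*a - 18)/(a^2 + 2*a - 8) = (a^2 - 6*a + 9)/(a + 4)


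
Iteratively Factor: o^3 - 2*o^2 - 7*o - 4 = (o + 1)*(o^2 - 3*o - 4) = (o + 1)^2*(o - 4)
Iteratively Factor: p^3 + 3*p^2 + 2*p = (p + 2)*(p^2 + p) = (p + 1)*(p + 2)*(p)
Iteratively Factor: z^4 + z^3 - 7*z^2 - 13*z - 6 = (z + 1)*(z^3 - 7*z - 6) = (z - 3)*(z + 1)*(z^2 + 3*z + 2) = (z - 3)*(z + 1)^2*(z + 2)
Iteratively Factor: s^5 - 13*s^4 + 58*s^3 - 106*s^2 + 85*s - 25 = (s - 1)*(s^4 - 12*s^3 + 46*s^2 - 60*s + 25) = (s - 5)*(s - 1)*(s^3 - 7*s^2 + 11*s - 5) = (s - 5)^2*(s - 1)*(s^2 - 2*s + 1) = (s - 5)^2*(s - 1)^2*(s - 1)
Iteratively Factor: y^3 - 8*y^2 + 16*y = (y - 4)*(y^2 - 4*y) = (y - 4)^2*(y)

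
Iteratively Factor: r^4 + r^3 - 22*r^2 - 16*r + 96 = (r - 2)*(r^3 + 3*r^2 - 16*r - 48) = (r - 2)*(r + 4)*(r^2 - r - 12) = (r - 4)*(r - 2)*(r + 4)*(r + 3)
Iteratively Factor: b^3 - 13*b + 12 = (b - 1)*(b^2 + b - 12) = (b - 1)*(b + 4)*(b - 3)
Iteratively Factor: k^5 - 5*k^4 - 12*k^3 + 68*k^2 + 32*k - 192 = (k - 2)*(k^4 - 3*k^3 - 18*k^2 + 32*k + 96) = (k - 2)*(k + 2)*(k^3 - 5*k^2 - 8*k + 48) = (k - 4)*(k - 2)*(k + 2)*(k^2 - k - 12) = (k - 4)^2*(k - 2)*(k + 2)*(k + 3)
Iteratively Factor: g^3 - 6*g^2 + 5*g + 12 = (g - 4)*(g^2 - 2*g - 3) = (g - 4)*(g - 3)*(g + 1)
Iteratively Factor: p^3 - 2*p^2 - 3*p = (p)*(p^2 - 2*p - 3) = p*(p - 3)*(p + 1)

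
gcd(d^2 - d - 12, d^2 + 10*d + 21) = d + 3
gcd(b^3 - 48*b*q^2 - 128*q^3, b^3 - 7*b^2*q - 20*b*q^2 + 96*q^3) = -b^2 + 4*b*q + 32*q^2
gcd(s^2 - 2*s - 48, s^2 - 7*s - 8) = s - 8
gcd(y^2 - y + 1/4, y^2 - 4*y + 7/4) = y - 1/2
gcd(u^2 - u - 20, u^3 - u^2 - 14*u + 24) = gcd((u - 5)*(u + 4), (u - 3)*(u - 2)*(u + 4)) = u + 4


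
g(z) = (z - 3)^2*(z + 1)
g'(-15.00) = 828.00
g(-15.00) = -4536.00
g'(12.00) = 315.00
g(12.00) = 1053.00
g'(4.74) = 23.00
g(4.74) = 17.38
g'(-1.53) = 25.32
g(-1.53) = -10.88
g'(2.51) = -3.20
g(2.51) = 0.84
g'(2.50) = -3.25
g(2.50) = 0.88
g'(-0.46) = 8.23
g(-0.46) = 6.46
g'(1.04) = -4.16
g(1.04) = 7.84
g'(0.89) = -3.52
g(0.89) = 8.41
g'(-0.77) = 12.48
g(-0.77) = 3.27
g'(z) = (z - 3)^2 + (z + 1)*(2*z - 6)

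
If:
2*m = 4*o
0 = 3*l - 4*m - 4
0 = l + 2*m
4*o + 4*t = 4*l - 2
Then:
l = 4/5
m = -2/5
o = -1/5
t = 1/2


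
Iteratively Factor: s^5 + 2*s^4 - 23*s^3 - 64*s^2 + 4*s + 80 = (s + 2)*(s^4 - 23*s^2 - 18*s + 40) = (s - 1)*(s + 2)*(s^3 + s^2 - 22*s - 40) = (s - 1)*(s + 2)*(s + 4)*(s^2 - 3*s - 10) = (s - 1)*(s + 2)^2*(s + 4)*(s - 5)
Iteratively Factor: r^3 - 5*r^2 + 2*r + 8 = (r - 4)*(r^2 - r - 2) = (r - 4)*(r + 1)*(r - 2)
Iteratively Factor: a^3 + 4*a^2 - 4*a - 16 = (a + 4)*(a^2 - 4) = (a - 2)*(a + 4)*(a + 2)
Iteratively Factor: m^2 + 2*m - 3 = (m + 3)*(m - 1)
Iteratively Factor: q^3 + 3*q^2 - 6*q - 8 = (q + 4)*(q^2 - q - 2) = (q - 2)*(q + 4)*(q + 1)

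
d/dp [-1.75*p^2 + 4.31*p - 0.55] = 4.31 - 3.5*p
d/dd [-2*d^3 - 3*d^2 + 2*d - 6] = -6*d^2 - 6*d + 2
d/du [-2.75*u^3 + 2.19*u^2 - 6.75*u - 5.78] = -8.25*u^2 + 4.38*u - 6.75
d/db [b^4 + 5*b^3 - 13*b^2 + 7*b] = 4*b^3 + 15*b^2 - 26*b + 7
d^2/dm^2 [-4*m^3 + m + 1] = -24*m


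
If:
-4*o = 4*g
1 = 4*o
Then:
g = -1/4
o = 1/4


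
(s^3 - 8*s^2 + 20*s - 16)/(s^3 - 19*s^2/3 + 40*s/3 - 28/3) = 3*(s - 4)/(3*s - 7)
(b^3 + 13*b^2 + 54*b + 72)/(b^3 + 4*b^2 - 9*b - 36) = (b + 6)/(b - 3)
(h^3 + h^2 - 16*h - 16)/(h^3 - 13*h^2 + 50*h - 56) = (h^2 + 5*h + 4)/(h^2 - 9*h + 14)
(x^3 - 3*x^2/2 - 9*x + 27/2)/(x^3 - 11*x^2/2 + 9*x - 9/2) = (x + 3)/(x - 1)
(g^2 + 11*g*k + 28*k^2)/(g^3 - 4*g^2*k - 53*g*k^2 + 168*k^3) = (g + 4*k)/(g^2 - 11*g*k + 24*k^2)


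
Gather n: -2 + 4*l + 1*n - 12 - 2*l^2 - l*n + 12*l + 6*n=-2*l^2 + 16*l + n*(7 - l) - 14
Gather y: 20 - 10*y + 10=30 - 10*y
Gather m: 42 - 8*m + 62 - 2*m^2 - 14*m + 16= -2*m^2 - 22*m + 120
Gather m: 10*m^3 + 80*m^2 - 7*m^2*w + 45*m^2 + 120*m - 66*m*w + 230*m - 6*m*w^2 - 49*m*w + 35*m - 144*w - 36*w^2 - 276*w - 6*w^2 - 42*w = 10*m^3 + m^2*(125 - 7*w) + m*(-6*w^2 - 115*w + 385) - 42*w^2 - 462*w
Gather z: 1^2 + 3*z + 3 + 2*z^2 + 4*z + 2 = 2*z^2 + 7*z + 6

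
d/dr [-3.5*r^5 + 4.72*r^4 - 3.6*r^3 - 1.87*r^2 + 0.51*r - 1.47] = -17.5*r^4 + 18.88*r^3 - 10.8*r^2 - 3.74*r + 0.51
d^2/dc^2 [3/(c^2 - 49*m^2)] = 6*(3*c^2 + 49*m^2)/(c^2 - 49*m^2)^3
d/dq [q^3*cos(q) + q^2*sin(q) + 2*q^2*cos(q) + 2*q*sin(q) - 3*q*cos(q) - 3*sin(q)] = -q^3*sin(q) - 2*q^2*sin(q) + 4*q^2*cos(q) + 5*q*sin(q) + 6*q*cos(q) + 2*sin(q) - 6*cos(q)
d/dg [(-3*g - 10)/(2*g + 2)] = 7/(2*(g + 1)^2)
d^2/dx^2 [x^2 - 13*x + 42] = 2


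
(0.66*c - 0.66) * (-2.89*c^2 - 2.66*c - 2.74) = -1.9074*c^3 + 0.1518*c^2 - 0.0528*c + 1.8084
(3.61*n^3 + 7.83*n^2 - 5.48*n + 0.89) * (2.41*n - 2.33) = 8.7001*n^4 + 10.459*n^3 - 31.4507*n^2 + 14.9133*n - 2.0737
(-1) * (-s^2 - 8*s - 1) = s^2 + 8*s + 1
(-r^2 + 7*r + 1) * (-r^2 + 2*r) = r^4 - 9*r^3 + 13*r^2 + 2*r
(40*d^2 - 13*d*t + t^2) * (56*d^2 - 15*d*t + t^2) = 2240*d^4 - 1328*d^3*t + 291*d^2*t^2 - 28*d*t^3 + t^4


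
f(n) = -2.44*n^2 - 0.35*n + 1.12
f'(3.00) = -14.99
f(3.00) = -21.89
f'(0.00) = -0.35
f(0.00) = 1.12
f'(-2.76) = 13.12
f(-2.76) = -16.50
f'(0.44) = -2.50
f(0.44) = 0.49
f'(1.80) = -9.13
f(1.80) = -7.42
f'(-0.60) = 2.58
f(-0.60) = 0.45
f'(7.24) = -35.68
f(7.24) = -129.31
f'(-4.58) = 22.00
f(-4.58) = -48.46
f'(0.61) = -3.33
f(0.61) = -0.00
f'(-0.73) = 3.21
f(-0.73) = 0.08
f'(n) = -4.88*n - 0.35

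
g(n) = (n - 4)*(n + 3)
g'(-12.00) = -25.00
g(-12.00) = 144.00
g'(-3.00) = -7.00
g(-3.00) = 0.00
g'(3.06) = 5.12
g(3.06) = -5.70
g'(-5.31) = -11.62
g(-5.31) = 21.51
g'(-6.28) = -13.56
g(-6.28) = 33.72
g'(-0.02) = -1.04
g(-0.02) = -11.98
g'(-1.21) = -3.42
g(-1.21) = -9.33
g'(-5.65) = -12.30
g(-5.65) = 25.57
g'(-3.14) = -7.28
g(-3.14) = 1.00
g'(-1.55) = -4.10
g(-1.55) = -8.05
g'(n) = 2*n - 1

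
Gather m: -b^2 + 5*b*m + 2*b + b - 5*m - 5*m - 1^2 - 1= -b^2 + 3*b + m*(5*b - 10) - 2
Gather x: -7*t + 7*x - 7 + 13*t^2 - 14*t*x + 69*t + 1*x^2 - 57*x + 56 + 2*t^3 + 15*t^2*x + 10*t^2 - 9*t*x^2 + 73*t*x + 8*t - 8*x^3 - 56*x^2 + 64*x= 2*t^3 + 23*t^2 + 70*t - 8*x^3 + x^2*(-9*t - 55) + x*(15*t^2 + 59*t + 14) + 49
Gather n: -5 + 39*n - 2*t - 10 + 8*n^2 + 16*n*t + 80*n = 8*n^2 + n*(16*t + 119) - 2*t - 15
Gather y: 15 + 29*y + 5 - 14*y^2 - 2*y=-14*y^2 + 27*y + 20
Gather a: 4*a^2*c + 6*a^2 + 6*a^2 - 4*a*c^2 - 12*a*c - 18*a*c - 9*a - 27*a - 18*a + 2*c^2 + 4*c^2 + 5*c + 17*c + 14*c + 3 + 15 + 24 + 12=a^2*(4*c + 12) + a*(-4*c^2 - 30*c - 54) + 6*c^2 + 36*c + 54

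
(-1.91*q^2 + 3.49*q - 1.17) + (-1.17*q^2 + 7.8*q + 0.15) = -3.08*q^2 + 11.29*q - 1.02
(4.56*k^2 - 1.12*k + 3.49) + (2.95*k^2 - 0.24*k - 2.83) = 7.51*k^2 - 1.36*k + 0.66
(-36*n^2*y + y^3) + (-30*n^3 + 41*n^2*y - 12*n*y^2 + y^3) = -30*n^3 + 5*n^2*y - 12*n*y^2 + 2*y^3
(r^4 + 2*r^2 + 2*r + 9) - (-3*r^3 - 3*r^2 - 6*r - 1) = r^4 + 3*r^3 + 5*r^2 + 8*r + 10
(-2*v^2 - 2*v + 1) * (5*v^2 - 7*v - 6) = -10*v^4 + 4*v^3 + 31*v^2 + 5*v - 6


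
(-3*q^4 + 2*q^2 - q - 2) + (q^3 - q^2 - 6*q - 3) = -3*q^4 + q^3 + q^2 - 7*q - 5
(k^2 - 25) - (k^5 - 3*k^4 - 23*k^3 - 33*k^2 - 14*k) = -k^5 + 3*k^4 + 23*k^3 + 34*k^2 + 14*k - 25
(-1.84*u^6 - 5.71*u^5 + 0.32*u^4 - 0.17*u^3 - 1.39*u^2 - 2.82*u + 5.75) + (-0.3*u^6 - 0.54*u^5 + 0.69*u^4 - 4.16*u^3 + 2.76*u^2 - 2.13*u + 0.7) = -2.14*u^6 - 6.25*u^5 + 1.01*u^4 - 4.33*u^3 + 1.37*u^2 - 4.95*u + 6.45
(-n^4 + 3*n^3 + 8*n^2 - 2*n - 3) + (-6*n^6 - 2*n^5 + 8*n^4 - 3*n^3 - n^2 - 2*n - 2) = -6*n^6 - 2*n^5 + 7*n^4 + 7*n^2 - 4*n - 5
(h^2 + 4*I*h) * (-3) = -3*h^2 - 12*I*h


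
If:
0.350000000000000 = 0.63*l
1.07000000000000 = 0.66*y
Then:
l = 0.56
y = 1.62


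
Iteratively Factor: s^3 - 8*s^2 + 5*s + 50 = (s - 5)*(s^2 - 3*s - 10) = (s - 5)*(s + 2)*(s - 5)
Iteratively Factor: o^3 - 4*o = (o - 2)*(o^2 + 2*o) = o*(o - 2)*(o + 2)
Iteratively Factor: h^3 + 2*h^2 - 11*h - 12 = (h - 3)*(h^2 + 5*h + 4) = (h - 3)*(h + 1)*(h + 4)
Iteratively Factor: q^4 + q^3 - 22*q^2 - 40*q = (q + 2)*(q^3 - q^2 - 20*q) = (q + 2)*(q + 4)*(q^2 - 5*q) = (q - 5)*(q + 2)*(q + 4)*(q)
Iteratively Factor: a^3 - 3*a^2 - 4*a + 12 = (a - 3)*(a^2 - 4) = (a - 3)*(a + 2)*(a - 2)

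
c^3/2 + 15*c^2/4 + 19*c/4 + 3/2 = (c/2 + 1/4)*(c + 1)*(c + 6)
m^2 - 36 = (m - 6)*(m + 6)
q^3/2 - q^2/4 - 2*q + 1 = (q/2 + 1)*(q - 2)*(q - 1/2)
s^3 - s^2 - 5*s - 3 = (s - 3)*(s + 1)^2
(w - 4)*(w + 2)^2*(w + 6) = w^4 + 6*w^3 - 12*w^2 - 88*w - 96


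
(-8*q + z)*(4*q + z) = -32*q^2 - 4*q*z + z^2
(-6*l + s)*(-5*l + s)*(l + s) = 30*l^3 + 19*l^2*s - 10*l*s^2 + s^3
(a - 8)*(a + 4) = a^2 - 4*a - 32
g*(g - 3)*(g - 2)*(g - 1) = g^4 - 6*g^3 + 11*g^2 - 6*g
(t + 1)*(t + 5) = t^2 + 6*t + 5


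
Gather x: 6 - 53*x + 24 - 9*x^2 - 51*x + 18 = -9*x^2 - 104*x + 48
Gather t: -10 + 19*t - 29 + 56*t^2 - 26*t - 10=56*t^2 - 7*t - 49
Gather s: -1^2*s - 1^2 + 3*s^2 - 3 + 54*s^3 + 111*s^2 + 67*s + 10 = 54*s^3 + 114*s^2 + 66*s + 6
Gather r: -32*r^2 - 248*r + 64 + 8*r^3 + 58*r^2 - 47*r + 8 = 8*r^3 + 26*r^2 - 295*r + 72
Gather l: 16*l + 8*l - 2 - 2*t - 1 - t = 24*l - 3*t - 3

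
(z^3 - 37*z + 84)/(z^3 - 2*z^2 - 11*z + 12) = (z^2 + 4*z - 21)/(z^2 + 2*z - 3)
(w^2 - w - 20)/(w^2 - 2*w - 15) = (w + 4)/(w + 3)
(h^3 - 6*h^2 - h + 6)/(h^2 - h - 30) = (h^2 - 1)/(h + 5)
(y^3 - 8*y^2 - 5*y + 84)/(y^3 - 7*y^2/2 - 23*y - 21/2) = 2*(y - 4)/(2*y + 1)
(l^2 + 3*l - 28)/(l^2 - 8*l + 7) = (l^2 + 3*l - 28)/(l^2 - 8*l + 7)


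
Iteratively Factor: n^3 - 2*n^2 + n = (n - 1)*(n^2 - n) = n*(n - 1)*(n - 1)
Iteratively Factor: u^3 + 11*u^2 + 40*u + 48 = (u + 3)*(u^2 + 8*u + 16) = (u + 3)*(u + 4)*(u + 4)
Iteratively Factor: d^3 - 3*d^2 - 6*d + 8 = (d + 2)*(d^2 - 5*d + 4) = (d - 4)*(d + 2)*(d - 1)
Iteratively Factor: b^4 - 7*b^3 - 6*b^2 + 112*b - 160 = (b - 4)*(b^3 - 3*b^2 - 18*b + 40) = (b - 4)*(b + 4)*(b^2 - 7*b + 10) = (b - 4)*(b - 2)*(b + 4)*(b - 5)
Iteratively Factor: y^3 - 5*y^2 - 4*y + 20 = (y - 5)*(y^2 - 4) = (y - 5)*(y + 2)*(y - 2)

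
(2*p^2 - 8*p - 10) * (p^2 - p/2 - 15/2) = 2*p^4 - 9*p^3 - 21*p^2 + 65*p + 75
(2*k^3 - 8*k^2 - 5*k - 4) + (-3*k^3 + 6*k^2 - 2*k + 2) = -k^3 - 2*k^2 - 7*k - 2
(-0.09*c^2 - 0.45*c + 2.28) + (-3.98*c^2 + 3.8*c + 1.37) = -4.07*c^2 + 3.35*c + 3.65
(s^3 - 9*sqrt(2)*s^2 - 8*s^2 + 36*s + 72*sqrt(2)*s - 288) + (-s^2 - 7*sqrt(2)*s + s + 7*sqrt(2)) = s^3 - 9*sqrt(2)*s^2 - 9*s^2 + 37*s + 65*sqrt(2)*s - 288 + 7*sqrt(2)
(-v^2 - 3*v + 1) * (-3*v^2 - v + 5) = 3*v^4 + 10*v^3 - 5*v^2 - 16*v + 5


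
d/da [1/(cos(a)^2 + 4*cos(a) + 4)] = 2*sin(a)/(cos(a) + 2)^3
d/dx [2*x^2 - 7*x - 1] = 4*x - 7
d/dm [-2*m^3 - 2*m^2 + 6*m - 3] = -6*m^2 - 4*m + 6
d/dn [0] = 0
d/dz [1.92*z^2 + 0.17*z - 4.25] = 3.84*z + 0.17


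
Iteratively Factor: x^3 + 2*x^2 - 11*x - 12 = (x + 1)*(x^2 + x - 12) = (x - 3)*(x + 1)*(x + 4)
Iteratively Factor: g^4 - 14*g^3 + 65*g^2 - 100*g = (g - 5)*(g^3 - 9*g^2 + 20*g) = (g - 5)*(g - 4)*(g^2 - 5*g) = (g - 5)^2*(g - 4)*(g)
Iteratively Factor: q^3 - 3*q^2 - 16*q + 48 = (q - 3)*(q^2 - 16) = (q - 3)*(q + 4)*(q - 4)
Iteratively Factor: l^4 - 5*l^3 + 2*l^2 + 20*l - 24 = (l - 3)*(l^3 - 2*l^2 - 4*l + 8) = (l - 3)*(l + 2)*(l^2 - 4*l + 4) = (l - 3)*(l - 2)*(l + 2)*(l - 2)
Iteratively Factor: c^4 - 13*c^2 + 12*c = (c - 1)*(c^3 + c^2 - 12*c) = c*(c - 1)*(c^2 + c - 12) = c*(c - 1)*(c + 4)*(c - 3)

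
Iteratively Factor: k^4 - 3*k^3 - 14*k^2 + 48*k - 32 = (k - 4)*(k^3 + k^2 - 10*k + 8) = (k - 4)*(k + 4)*(k^2 - 3*k + 2) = (k - 4)*(k - 1)*(k + 4)*(k - 2)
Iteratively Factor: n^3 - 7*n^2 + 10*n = (n - 2)*(n^2 - 5*n) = (n - 5)*(n - 2)*(n)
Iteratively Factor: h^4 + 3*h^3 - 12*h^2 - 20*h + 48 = (h + 4)*(h^3 - h^2 - 8*h + 12) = (h - 2)*(h + 4)*(h^2 + h - 6) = (h - 2)*(h + 3)*(h + 4)*(h - 2)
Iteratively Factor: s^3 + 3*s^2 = (s)*(s^2 + 3*s) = s^2*(s + 3)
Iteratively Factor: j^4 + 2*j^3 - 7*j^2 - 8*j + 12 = (j + 2)*(j^3 - 7*j + 6) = (j - 1)*(j + 2)*(j^2 + j - 6) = (j - 2)*(j - 1)*(j + 2)*(j + 3)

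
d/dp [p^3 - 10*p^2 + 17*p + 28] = 3*p^2 - 20*p + 17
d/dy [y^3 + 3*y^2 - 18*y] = 3*y^2 + 6*y - 18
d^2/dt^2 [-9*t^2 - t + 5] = -18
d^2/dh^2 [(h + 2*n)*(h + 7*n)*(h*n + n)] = 2*n*(3*h + 9*n + 1)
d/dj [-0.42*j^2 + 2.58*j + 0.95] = 2.58 - 0.84*j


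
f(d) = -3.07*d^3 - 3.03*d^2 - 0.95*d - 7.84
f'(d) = -9.21*d^2 - 6.06*d - 0.95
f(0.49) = -9.39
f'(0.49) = -6.13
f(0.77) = -11.77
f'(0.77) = -11.08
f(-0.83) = -7.38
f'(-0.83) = -2.26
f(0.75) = -11.55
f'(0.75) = -10.68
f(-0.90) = -7.20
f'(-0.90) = -2.96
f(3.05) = -126.03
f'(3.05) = -105.11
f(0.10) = -7.97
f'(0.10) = -1.65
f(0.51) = -9.52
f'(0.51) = -6.44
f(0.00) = -7.84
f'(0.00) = -0.95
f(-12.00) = 4872.20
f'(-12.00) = -1254.47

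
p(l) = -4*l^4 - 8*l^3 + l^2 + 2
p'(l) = -16*l^3 - 24*l^2 + 2*l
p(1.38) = -31.63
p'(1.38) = -84.99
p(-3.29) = -170.93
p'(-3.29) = 303.42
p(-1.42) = 10.66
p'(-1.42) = -5.42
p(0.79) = -2.88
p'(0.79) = -21.29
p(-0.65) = 3.91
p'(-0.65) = -7.05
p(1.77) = -78.49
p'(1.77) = -160.37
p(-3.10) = -119.47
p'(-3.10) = 239.82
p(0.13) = 2.00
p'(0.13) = -0.18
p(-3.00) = -97.00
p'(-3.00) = 210.00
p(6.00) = -6874.00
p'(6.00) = -4308.00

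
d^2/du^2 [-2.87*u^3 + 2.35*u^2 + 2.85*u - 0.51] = 4.7 - 17.22*u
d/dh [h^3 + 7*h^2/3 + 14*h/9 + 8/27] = 3*h^2 + 14*h/3 + 14/9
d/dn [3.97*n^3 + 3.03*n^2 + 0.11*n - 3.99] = 11.91*n^2 + 6.06*n + 0.11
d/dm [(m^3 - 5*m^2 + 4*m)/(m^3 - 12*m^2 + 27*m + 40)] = (-7*m^4 + 46*m^3 + 33*m^2 - 400*m + 160)/(m^6 - 24*m^5 + 198*m^4 - 568*m^3 - 231*m^2 + 2160*m + 1600)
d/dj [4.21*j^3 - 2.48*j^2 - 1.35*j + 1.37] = 12.63*j^2 - 4.96*j - 1.35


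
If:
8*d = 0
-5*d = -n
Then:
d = 0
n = 0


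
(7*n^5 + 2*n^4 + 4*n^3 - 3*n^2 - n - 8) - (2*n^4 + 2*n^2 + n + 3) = 7*n^5 + 4*n^3 - 5*n^2 - 2*n - 11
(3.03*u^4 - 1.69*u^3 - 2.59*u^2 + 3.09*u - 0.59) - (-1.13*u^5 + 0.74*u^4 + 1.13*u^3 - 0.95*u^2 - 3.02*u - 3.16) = 1.13*u^5 + 2.29*u^4 - 2.82*u^3 - 1.64*u^2 + 6.11*u + 2.57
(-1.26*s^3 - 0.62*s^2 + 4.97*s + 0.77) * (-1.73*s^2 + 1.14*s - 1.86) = 2.1798*s^5 - 0.3638*s^4 - 6.9613*s^3 + 5.4869*s^2 - 8.3664*s - 1.4322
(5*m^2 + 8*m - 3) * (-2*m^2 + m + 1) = -10*m^4 - 11*m^3 + 19*m^2 + 5*m - 3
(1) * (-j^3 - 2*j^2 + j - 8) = -j^3 - 2*j^2 + j - 8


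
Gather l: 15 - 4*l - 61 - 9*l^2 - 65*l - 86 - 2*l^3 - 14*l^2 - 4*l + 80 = -2*l^3 - 23*l^2 - 73*l - 52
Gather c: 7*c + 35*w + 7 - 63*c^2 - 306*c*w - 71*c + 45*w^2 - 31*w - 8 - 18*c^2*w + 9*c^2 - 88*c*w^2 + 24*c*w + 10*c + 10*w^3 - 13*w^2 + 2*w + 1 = c^2*(-18*w - 54) + c*(-88*w^2 - 282*w - 54) + 10*w^3 + 32*w^2 + 6*w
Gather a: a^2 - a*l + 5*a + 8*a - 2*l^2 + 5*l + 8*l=a^2 + a*(13 - l) - 2*l^2 + 13*l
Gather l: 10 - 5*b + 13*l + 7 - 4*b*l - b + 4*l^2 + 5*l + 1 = -6*b + 4*l^2 + l*(18 - 4*b) + 18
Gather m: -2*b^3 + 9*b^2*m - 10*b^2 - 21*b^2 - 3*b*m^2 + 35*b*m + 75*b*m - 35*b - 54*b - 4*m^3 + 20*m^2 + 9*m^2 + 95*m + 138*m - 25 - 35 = -2*b^3 - 31*b^2 - 89*b - 4*m^3 + m^2*(29 - 3*b) + m*(9*b^2 + 110*b + 233) - 60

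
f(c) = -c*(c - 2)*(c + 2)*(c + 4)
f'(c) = -c*(c - 2)*(c + 2) - c*(c - 2)*(c + 4) - c*(c + 2)*(c + 4) - (c - 2)*(c + 2)*(c + 4) = -4*c^3 - 12*c^2 + 8*c + 16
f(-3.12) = 15.74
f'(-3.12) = -4.29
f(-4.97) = -99.80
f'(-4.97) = 170.88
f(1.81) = 7.61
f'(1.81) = -32.55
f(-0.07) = -1.10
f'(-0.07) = 15.38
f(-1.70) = -4.34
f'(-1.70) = -12.63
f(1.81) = 7.61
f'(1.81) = -32.55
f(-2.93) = 14.37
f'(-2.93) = -9.84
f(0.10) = 1.64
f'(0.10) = 16.68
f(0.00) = 0.00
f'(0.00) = 16.00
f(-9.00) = -3465.00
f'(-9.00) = 1888.00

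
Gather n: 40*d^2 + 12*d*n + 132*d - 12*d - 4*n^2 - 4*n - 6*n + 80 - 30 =40*d^2 + 120*d - 4*n^2 + n*(12*d - 10) + 50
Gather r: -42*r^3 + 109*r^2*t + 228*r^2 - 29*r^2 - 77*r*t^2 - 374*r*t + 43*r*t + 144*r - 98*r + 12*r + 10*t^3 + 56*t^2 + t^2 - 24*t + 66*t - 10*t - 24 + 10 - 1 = -42*r^3 + r^2*(109*t + 199) + r*(-77*t^2 - 331*t + 58) + 10*t^3 + 57*t^2 + 32*t - 15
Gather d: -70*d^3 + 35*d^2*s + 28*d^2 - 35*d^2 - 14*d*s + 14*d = -70*d^3 + d^2*(35*s - 7) + d*(14 - 14*s)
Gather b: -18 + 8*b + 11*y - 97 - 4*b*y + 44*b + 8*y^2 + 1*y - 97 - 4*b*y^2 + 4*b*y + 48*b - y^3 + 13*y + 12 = b*(100 - 4*y^2) - y^3 + 8*y^2 + 25*y - 200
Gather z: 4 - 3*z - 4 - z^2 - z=-z^2 - 4*z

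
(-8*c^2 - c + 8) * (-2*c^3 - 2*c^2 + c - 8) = 16*c^5 + 18*c^4 - 22*c^3 + 47*c^2 + 16*c - 64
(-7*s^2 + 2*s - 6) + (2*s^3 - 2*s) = 2*s^3 - 7*s^2 - 6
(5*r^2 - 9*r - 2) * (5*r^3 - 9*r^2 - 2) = 25*r^5 - 90*r^4 + 71*r^3 + 8*r^2 + 18*r + 4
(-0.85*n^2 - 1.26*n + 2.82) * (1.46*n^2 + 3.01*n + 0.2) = -1.241*n^4 - 4.3981*n^3 + 0.1546*n^2 + 8.2362*n + 0.564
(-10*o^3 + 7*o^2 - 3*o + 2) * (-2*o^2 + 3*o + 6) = 20*o^5 - 44*o^4 - 33*o^3 + 29*o^2 - 12*o + 12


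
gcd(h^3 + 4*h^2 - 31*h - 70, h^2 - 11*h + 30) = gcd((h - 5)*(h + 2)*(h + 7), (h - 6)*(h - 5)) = h - 5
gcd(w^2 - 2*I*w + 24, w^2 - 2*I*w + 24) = w^2 - 2*I*w + 24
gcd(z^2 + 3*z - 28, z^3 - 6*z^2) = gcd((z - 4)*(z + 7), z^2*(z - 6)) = 1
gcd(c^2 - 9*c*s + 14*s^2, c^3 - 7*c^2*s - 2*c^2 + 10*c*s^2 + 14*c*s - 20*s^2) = -c + 2*s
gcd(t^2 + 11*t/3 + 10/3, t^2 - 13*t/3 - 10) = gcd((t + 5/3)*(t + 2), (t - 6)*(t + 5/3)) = t + 5/3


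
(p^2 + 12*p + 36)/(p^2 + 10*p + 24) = (p + 6)/(p + 4)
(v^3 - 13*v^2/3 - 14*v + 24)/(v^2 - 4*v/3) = v - 3 - 18/v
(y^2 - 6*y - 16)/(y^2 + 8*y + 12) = (y - 8)/(y + 6)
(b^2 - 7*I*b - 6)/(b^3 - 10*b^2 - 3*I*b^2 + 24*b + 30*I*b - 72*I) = (b^2 - 7*I*b - 6)/(b^3 + b^2*(-10 - 3*I) + b*(24 + 30*I) - 72*I)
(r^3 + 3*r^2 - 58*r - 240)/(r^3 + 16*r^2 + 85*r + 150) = (r - 8)/(r + 5)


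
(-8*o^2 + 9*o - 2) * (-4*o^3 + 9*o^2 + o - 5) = 32*o^5 - 108*o^4 + 81*o^3 + 31*o^2 - 47*o + 10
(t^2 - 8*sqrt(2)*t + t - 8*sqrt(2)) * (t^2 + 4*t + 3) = t^4 - 8*sqrt(2)*t^3 + 5*t^3 - 40*sqrt(2)*t^2 + 7*t^2 - 56*sqrt(2)*t + 3*t - 24*sqrt(2)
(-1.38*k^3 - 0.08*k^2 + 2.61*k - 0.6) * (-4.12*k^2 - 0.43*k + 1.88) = 5.6856*k^5 + 0.923*k^4 - 13.3132*k^3 + 1.1993*k^2 + 5.1648*k - 1.128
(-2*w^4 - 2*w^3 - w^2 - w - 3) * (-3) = 6*w^4 + 6*w^3 + 3*w^2 + 3*w + 9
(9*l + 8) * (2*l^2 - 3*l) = 18*l^3 - 11*l^2 - 24*l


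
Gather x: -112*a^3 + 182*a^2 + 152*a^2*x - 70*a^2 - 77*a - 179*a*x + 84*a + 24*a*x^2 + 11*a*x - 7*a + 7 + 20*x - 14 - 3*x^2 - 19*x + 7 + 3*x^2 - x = -112*a^3 + 112*a^2 + 24*a*x^2 + x*(152*a^2 - 168*a)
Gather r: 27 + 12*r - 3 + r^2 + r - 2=r^2 + 13*r + 22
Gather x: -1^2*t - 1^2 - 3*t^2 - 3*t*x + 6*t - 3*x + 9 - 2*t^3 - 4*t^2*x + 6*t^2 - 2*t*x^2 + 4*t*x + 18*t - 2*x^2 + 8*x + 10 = -2*t^3 + 3*t^2 + 23*t + x^2*(-2*t - 2) + x*(-4*t^2 + t + 5) + 18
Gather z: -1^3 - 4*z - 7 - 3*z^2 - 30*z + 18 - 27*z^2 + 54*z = -30*z^2 + 20*z + 10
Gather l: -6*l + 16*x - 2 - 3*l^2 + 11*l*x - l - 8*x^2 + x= -3*l^2 + l*(11*x - 7) - 8*x^2 + 17*x - 2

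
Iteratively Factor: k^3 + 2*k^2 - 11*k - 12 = (k + 4)*(k^2 - 2*k - 3) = (k + 1)*(k + 4)*(k - 3)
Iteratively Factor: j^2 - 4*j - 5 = (j - 5)*(j + 1)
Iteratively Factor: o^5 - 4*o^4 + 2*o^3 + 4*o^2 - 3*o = (o - 3)*(o^4 - o^3 - o^2 + o) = (o - 3)*(o + 1)*(o^3 - 2*o^2 + o) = (o - 3)*(o - 1)*(o + 1)*(o^2 - o) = (o - 3)*(o - 1)^2*(o + 1)*(o)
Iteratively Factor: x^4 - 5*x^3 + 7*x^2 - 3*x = (x)*(x^3 - 5*x^2 + 7*x - 3) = x*(x - 3)*(x^2 - 2*x + 1) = x*(x - 3)*(x - 1)*(x - 1)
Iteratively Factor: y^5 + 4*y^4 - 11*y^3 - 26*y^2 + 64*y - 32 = (y + 4)*(y^4 - 11*y^2 + 18*y - 8) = (y + 4)^2*(y^3 - 4*y^2 + 5*y - 2) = (y - 1)*(y + 4)^2*(y^2 - 3*y + 2) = (y - 2)*(y - 1)*(y + 4)^2*(y - 1)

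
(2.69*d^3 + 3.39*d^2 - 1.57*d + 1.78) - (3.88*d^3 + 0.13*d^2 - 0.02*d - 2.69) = -1.19*d^3 + 3.26*d^2 - 1.55*d + 4.47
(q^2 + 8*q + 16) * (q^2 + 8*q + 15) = q^4 + 16*q^3 + 95*q^2 + 248*q + 240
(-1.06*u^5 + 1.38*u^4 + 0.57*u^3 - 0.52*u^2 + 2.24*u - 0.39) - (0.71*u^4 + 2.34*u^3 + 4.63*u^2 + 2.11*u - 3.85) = -1.06*u^5 + 0.67*u^4 - 1.77*u^3 - 5.15*u^2 + 0.13*u + 3.46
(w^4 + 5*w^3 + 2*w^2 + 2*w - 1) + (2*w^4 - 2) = 3*w^4 + 5*w^3 + 2*w^2 + 2*w - 3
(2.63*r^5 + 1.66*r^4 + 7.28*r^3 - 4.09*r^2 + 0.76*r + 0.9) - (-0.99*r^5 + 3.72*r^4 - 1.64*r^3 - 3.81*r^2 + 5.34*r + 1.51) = 3.62*r^5 - 2.06*r^4 + 8.92*r^3 - 0.28*r^2 - 4.58*r - 0.61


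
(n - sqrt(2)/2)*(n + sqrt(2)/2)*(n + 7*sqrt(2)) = n^3 + 7*sqrt(2)*n^2 - n/2 - 7*sqrt(2)/2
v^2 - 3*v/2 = v*(v - 3/2)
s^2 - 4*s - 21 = (s - 7)*(s + 3)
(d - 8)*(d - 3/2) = d^2 - 19*d/2 + 12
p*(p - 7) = p^2 - 7*p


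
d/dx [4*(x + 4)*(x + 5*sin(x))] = 4*x + 4*(x + 4)*(5*cos(x) + 1) + 20*sin(x)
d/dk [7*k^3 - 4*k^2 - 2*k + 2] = 21*k^2 - 8*k - 2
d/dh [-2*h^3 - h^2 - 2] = 2*h*(-3*h - 1)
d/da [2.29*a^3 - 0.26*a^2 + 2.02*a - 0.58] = 6.87*a^2 - 0.52*a + 2.02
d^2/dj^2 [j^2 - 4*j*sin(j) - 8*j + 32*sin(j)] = 4*j*sin(j) - 32*sin(j) - 8*cos(j) + 2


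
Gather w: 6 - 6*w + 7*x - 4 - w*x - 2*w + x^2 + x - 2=w*(-x - 8) + x^2 + 8*x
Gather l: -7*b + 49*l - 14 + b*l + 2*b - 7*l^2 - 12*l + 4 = -5*b - 7*l^2 + l*(b + 37) - 10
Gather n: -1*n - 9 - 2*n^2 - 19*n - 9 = -2*n^2 - 20*n - 18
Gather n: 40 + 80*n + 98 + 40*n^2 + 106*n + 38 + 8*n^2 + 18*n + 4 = 48*n^2 + 204*n + 180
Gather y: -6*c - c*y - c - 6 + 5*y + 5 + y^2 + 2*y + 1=-7*c + y^2 + y*(7 - c)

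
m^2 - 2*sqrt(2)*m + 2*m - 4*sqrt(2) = (m + 2)*(m - 2*sqrt(2))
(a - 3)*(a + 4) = a^2 + a - 12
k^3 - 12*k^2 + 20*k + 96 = (k - 8)*(k - 6)*(k + 2)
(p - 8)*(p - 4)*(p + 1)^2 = p^4 - 10*p^3 + 9*p^2 + 52*p + 32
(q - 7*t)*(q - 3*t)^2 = q^3 - 13*q^2*t + 51*q*t^2 - 63*t^3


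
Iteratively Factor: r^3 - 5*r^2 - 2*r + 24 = (r - 3)*(r^2 - 2*r - 8) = (r - 3)*(r + 2)*(r - 4)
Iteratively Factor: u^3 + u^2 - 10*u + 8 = (u - 2)*(u^2 + 3*u - 4) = (u - 2)*(u - 1)*(u + 4)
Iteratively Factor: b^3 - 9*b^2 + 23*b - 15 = (b - 1)*(b^2 - 8*b + 15) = (b - 3)*(b - 1)*(b - 5)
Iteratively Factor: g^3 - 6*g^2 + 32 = (g - 4)*(g^2 - 2*g - 8) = (g - 4)*(g + 2)*(g - 4)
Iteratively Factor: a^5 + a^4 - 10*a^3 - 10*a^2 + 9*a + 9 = (a - 1)*(a^4 + 2*a^3 - 8*a^2 - 18*a - 9) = (a - 1)*(a + 3)*(a^3 - a^2 - 5*a - 3) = (a - 1)*(a + 1)*(a + 3)*(a^2 - 2*a - 3) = (a - 3)*(a - 1)*(a + 1)*(a + 3)*(a + 1)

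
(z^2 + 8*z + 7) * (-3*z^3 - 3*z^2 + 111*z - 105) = -3*z^5 - 27*z^4 + 66*z^3 + 762*z^2 - 63*z - 735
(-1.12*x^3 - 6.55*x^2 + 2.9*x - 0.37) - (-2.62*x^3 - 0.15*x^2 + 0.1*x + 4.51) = 1.5*x^3 - 6.4*x^2 + 2.8*x - 4.88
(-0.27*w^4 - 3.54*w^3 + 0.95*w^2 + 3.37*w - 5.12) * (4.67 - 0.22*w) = 0.0594*w^5 - 0.4821*w^4 - 16.7408*w^3 + 3.6951*w^2 + 16.8643*w - 23.9104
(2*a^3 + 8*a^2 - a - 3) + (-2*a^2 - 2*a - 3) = 2*a^3 + 6*a^2 - 3*a - 6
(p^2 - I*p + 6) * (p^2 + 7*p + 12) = p^4 + 7*p^3 - I*p^3 + 18*p^2 - 7*I*p^2 + 42*p - 12*I*p + 72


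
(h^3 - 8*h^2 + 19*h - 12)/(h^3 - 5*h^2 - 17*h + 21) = (h^2 - 7*h + 12)/(h^2 - 4*h - 21)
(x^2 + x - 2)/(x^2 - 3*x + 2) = (x + 2)/(x - 2)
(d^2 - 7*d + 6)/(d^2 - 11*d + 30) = (d - 1)/(d - 5)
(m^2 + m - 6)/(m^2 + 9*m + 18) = (m - 2)/(m + 6)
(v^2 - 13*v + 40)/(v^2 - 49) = (v^2 - 13*v + 40)/(v^2 - 49)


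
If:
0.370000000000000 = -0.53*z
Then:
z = -0.70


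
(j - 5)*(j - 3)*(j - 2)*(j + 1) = j^4 - 9*j^3 + 21*j^2 + j - 30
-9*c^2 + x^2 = (-3*c + x)*(3*c + x)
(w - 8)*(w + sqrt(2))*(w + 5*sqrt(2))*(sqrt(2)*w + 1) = sqrt(2)*w^4 - 8*sqrt(2)*w^3 + 13*w^3 - 104*w^2 + 16*sqrt(2)*w^2 - 128*sqrt(2)*w + 10*w - 80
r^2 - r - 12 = (r - 4)*(r + 3)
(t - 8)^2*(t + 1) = t^3 - 15*t^2 + 48*t + 64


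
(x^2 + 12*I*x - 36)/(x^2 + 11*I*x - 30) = (x + 6*I)/(x + 5*I)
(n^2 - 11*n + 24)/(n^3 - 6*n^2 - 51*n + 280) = (n - 3)/(n^2 + 2*n - 35)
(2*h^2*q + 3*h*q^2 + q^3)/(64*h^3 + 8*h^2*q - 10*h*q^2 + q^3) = q*(h + q)/(32*h^2 - 12*h*q + q^2)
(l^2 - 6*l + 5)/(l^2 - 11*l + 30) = (l - 1)/(l - 6)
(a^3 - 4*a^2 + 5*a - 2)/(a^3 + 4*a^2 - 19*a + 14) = (a - 1)/(a + 7)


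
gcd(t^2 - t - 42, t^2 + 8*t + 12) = t + 6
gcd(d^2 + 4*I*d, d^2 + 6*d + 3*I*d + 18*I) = 1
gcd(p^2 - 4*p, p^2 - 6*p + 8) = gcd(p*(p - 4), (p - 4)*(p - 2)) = p - 4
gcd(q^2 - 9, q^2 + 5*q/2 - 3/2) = q + 3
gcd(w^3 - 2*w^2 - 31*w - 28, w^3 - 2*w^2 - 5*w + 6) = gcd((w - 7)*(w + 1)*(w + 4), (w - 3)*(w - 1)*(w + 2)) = 1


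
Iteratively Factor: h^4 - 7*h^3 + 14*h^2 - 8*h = (h - 4)*(h^3 - 3*h^2 + 2*h) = (h - 4)*(h - 1)*(h^2 - 2*h) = h*(h - 4)*(h - 1)*(h - 2)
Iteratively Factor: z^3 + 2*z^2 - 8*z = (z + 4)*(z^2 - 2*z) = z*(z + 4)*(z - 2)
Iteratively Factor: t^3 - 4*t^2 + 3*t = (t - 3)*(t^2 - t) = t*(t - 3)*(t - 1)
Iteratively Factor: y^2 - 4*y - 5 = (y - 5)*(y + 1)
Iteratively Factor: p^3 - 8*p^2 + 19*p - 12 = (p - 3)*(p^2 - 5*p + 4) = (p - 4)*(p - 3)*(p - 1)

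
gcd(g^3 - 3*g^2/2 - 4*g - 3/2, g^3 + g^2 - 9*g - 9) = g^2 - 2*g - 3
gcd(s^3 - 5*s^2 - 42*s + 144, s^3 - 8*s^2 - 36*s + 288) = s^2 - 2*s - 48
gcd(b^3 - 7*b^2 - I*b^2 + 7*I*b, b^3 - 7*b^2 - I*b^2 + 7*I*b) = b^3 + b^2*(-7 - I) + 7*I*b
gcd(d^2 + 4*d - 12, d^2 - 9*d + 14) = d - 2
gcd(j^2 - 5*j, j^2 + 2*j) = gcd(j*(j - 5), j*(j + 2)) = j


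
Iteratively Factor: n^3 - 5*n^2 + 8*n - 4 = (n - 1)*(n^2 - 4*n + 4) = (n - 2)*(n - 1)*(n - 2)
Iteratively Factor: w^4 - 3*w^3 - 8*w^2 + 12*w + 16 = (w + 2)*(w^3 - 5*w^2 + 2*w + 8) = (w + 1)*(w + 2)*(w^2 - 6*w + 8) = (w - 4)*(w + 1)*(w + 2)*(w - 2)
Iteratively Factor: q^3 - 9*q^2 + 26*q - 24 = (q - 2)*(q^2 - 7*q + 12) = (q - 4)*(q - 2)*(q - 3)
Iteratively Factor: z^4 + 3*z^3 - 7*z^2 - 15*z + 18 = (z - 2)*(z^3 + 5*z^2 + 3*z - 9) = (z - 2)*(z - 1)*(z^2 + 6*z + 9) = (z - 2)*(z - 1)*(z + 3)*(z + 3)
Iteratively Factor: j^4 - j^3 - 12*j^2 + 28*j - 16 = (j - 1)*(j^3 - 12*j + 16) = (j - 2)*(j - 1)*(j^2 + 2*j - 8) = (j - 2)*(j - 1)*(j + 4)*(j - 2)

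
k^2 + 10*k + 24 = (k + 4)*(k + 6)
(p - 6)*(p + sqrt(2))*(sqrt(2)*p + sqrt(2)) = sqrt(2)*p^3 - 5*sqrt(2)*p^2 + 2*p^2 - 10*p - 6*sqrt(2)*p - 12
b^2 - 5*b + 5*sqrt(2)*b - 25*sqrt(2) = (b - 5)*(b + 5*sqrt(2))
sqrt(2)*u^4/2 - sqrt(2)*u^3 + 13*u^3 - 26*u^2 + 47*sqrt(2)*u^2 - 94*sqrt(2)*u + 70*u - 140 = (u - 2)*(u + 5*sqrt(2))*(u + 7*sqrt(2))*(sqrt(2)*u/2 + 1)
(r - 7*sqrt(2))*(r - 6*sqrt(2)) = r^2 - 13*sqrt(2)*r + 84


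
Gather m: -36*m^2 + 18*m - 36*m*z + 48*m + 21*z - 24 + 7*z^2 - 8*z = -36*m^2 + m*(66 - 36*z) + 7*z^2 + 13*z - 24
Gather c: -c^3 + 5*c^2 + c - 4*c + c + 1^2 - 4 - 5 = -c^3 + 5*c^2 - 2*c - 8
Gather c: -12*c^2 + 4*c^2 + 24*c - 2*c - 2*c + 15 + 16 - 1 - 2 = -8*c^2 + 20*c + 28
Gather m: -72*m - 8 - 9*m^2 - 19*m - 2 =-9*m^2 - 91*m - 10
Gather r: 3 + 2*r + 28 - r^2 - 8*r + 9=-r^2 - 6*r + 40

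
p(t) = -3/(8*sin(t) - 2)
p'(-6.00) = 416.13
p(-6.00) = -12.75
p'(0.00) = 6.00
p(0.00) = 1.50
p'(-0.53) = 0.57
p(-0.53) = 0.50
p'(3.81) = -0.39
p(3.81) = 0.43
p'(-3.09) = -4.12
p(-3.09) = 1.24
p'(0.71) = 1.76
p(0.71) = -0.93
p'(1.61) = -0.03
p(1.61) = -0.50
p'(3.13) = -6.60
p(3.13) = 1.57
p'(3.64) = -0.62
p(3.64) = 0.52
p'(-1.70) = -0.03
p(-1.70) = 0.30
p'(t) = 24*cos(t)/(8*sin(t) - 2)^2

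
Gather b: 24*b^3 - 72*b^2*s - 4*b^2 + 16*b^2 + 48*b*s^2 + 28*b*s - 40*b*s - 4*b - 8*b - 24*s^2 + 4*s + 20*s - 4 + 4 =24*b^3 + b^2*(12 - 72*s) + b*(48*s^2 - 12*s - 12) - 24*s^2 + 24*s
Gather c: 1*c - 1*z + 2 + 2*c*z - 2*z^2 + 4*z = c*(2*z + 1) - 2*z^2 + 3*z + 2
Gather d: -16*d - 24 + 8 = -16*d - 16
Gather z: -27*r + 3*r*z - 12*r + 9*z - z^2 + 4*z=-39*r - z^2 + z*(3*r + 13)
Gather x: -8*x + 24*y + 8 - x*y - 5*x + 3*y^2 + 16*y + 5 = x*(-y - 13) + 3*y^2 + 40*y + 13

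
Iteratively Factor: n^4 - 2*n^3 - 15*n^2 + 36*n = (n - 3)*(n^3 + n^2 - 12*n) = (n - 3)^2*(n^2 + 4*n) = (n - 3)^2*(n + 4)*(n)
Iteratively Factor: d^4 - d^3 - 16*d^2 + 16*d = (d - 4)*(d^3 + 3*d^2 - 4*d) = (d - 4)*(d + 4)*(d^2 - d) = (d - 4)*(d - 1)*(d + 4)*(d)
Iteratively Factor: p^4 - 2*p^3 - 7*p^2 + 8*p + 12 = (p - 2)*(p^3 - 7*p - 6) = (p - 2)*(p + 1)*(p^2 - p - 6) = (p - 2)*(p + 1)*(p + 2)*(p - 3)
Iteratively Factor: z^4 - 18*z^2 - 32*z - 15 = (z + 3)*(z^3 - 3*z^2 - 9*z - 5) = (z + 1)*(z + 3)*(z^2 - 4*z - 5) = (z + 1)^2*(z + 3)*(z - 5)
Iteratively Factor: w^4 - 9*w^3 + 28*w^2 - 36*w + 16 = (w - 2)*(w^3 - 7*w^2 + 14*w - 8) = (w - 4)*(w - 2)*(w^2 - 3*w + 2) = (w - 4)*(w - 2)^2*(w - 1)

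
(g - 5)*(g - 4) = g^2 - 9*g + 20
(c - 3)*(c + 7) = c^2 + 4*c - 21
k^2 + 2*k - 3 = (k - 1)*(k + 3)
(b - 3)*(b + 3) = b^2 - 9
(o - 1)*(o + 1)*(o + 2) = o^3 + 2*o^2 - o - 2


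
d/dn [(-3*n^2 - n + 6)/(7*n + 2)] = (-21*n^2 - 12*n - 44)/(49*n^2 + 28*n + 4)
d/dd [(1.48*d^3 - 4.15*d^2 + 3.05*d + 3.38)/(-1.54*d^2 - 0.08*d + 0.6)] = (-2.2792*d^4 - 0.236800000000001*d^3 + 7.693*d^2 + 5.4304*d + 2.1004)/(2.3716*d^4 + 0.2464*d^3 - 1.8416*d^2 - 0.096*d + 0.36)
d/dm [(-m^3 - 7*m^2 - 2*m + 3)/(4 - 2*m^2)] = (m^4 - 8*m^2 - 22*m - 4)/(2*(m^4 - 4*m^2 + 4))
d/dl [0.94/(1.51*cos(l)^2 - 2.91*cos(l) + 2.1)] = (2.8388*cos(l) - 2.7354)*sin(l)/(1.51*cos(l)^2 - 2.91*cos(l) + 2.1)^2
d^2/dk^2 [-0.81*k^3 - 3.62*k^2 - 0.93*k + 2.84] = -4.86*k - 7.24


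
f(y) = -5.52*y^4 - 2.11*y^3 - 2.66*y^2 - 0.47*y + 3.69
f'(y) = -22.08*y^3 - 6.33*y^2 - 5.32*y - 0.47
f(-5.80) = -5918.09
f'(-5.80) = 4125.52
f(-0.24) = 3.66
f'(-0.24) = 0.75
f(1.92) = -96.97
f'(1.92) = -190.30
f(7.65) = -20005.57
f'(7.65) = -10296.77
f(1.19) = -15.26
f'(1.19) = -52.97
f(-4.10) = -1453.49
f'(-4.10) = 1436.71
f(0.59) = 1.38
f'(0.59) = -10.35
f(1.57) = -45.31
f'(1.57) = -109.87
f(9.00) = -37970.91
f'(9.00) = -16657.40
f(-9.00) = -34886.07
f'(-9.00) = 15631.00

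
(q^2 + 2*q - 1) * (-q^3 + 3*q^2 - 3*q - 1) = -q^5 + q^4 + 4*q^3 - 10*q^2 + q + 1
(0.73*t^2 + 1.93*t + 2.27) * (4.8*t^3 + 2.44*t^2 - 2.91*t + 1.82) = 3.504*t^5 + 11.0452*t^4 + 13.4809*t^3 + 1.2511*t^2 - 3.0931*t + 4.1314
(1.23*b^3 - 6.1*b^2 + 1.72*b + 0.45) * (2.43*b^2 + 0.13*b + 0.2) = 2.9889*b^5 - 14.6631*b^4 + 3.6326*b^3 + 0.0971000000000002*b^2 + 0.4025*b + 0.09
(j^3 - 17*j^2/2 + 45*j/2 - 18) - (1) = j^3 - 17*j^2/2 + 45*j/2 - 19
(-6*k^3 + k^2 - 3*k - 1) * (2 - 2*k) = 12*k^4 - 14*k^3 + 8*k^2 - 4*k - 2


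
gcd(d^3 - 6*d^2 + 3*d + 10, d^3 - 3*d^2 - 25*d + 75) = d - 5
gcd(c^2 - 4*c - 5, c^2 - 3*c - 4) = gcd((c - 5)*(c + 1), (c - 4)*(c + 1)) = c + 1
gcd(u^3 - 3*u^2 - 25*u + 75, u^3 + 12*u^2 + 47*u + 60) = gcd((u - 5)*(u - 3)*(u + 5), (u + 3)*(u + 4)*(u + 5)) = u + 5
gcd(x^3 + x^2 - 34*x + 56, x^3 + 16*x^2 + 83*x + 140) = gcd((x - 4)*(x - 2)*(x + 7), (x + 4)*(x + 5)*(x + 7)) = x + 7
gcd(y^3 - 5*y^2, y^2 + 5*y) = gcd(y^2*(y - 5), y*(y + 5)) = y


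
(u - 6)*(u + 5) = u^2 - u - 30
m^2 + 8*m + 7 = (m + 1)*(m + 7)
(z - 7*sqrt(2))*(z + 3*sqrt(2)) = z^2 - 4*sqrt(2)*z - 42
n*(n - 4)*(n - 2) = n^3 - 6*n^2 + 8*n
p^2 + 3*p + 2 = (p + 1)*(p + 2)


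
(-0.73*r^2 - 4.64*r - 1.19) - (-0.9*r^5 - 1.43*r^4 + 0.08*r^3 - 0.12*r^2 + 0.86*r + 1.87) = 0.9*r^5 + 1.43*r^4 - 0.08*r^3 - 0.61*r^2 - 5.5*r - 3.06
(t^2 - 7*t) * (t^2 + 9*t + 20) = t^4 + 2*t^3 - 43*t^2 - 140*t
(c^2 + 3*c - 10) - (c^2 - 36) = 3*c + 26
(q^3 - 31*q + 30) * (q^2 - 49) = q^5 - 80*q^3 + 30*q^2 + 1519*q - 1470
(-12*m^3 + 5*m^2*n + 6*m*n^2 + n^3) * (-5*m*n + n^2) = 60*m^4*n - 37*m^3*n^2 - 25*m^2*n^3 + m*n^4 + n^5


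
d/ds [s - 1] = 1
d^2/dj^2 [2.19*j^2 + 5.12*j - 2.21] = 4.38000000000000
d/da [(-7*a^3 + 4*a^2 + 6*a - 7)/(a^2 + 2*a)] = (-7*a^4 - 28*a^3 + 2*a^2 + 14*a + 14)/(a^2*(a^2 + 4*a + 4))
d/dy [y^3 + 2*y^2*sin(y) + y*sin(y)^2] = 2*y^2*cos(y) + 3*y^2 + 4*y*sin(y) + y*sin(2*y) + sin(y)^2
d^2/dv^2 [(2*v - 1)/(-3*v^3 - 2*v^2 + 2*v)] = 4*(-27*v^5 + 9*v^4 + 14*v^3 - 3*v^2 - 6*v + 2)/(v^3*(27*v^6 + 54*v^5 - 18*v^4 - 64*v^3 + 12*v^2 + 24*v - 8))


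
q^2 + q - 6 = (q - 2)*(q + 3)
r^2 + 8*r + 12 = (r + 2)*(r + 6)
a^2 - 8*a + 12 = (a - 6)*(a - 2)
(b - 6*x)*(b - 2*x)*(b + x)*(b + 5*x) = b^4 - 2*b^3*x - 31*b^2*x^2 + 32*b*x^3 + 60*x^4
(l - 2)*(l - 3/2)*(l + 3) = l^3 - l^2/2 - 15*l/2 + 9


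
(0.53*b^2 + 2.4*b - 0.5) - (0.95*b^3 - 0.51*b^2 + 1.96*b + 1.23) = -0.95*b^3 + 1.04*b^2 + 0.44*b - 1.73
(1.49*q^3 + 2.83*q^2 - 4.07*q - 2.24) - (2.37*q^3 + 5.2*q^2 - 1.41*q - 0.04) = -0.88*q^3 - 2.37*q^2 - 2.66*q - 2.2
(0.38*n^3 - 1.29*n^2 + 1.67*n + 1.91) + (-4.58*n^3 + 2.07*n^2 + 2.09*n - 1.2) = -4.2*n^3 + 0.78*n^2 + 3.76*n + 0.71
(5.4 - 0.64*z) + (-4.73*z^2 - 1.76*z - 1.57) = -4.73*z^2 - 2.4*z + 3.83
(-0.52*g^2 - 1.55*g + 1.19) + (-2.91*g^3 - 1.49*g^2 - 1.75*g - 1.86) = -2.91*g^3 - 2.01*g^2 - 3.3*g - 0.67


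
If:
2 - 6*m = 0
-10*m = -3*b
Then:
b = 10/9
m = 1/3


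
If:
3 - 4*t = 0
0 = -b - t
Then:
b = -3/4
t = 3/4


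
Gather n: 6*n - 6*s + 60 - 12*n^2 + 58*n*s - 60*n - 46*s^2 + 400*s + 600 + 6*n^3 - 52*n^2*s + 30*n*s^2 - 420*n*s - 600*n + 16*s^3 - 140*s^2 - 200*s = 6*n^3 + n^2*(-52*s - 12) + n*(30*s^2 - 362*s - 654) + 16*s^3 - 186*s^2 + 194*s + 660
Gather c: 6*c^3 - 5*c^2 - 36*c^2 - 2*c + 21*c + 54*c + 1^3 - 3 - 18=6*c^3 - 41*c^2 + 73*c - 20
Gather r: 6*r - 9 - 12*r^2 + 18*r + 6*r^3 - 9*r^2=6*r^3 - 21*r^2 + 24*r - 9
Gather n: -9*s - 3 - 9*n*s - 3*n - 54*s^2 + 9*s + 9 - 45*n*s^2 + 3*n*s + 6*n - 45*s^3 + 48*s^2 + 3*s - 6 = n*(-45*s^2 - 6*s + 3) - 45*s^3 - 6*s^2 + 3*s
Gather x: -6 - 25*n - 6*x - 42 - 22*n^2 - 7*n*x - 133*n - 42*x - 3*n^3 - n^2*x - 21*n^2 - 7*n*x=-3*n^3 - 43*n^2 - 158*n + x*(-n^2 - 14*n - 48) - 48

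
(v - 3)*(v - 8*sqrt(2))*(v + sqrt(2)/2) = v^3 - 15*sqrt(2)*v^2/2 - 3*v^2 - 8*v + 45*sqrt(2)*v/2 + 24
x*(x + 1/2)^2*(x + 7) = x^4 + 8*x^3 + 29*x^2/4 + 7*x/4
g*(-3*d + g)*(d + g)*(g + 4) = -3*d^2*g^2 - 12*d^2*g - 2*d*g^3 - 8*d*g^2 + g^4 + 4*g^3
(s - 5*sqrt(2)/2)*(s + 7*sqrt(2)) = s^2 + 9*sqrt(2)*s/2 - 35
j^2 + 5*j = j*(j + 5)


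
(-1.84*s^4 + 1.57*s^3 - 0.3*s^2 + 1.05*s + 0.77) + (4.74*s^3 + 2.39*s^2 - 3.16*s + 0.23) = -1.84*s^4 + 6.31*s^3 + 2.09*s^2 - 2.11*s + 1.0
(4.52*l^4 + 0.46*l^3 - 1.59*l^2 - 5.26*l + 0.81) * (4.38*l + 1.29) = 19.7976*l^5 + 7.8456*l^4 - 6.3708*l^3 - 25.0899*l^2 - 3.2376*l + 1.0449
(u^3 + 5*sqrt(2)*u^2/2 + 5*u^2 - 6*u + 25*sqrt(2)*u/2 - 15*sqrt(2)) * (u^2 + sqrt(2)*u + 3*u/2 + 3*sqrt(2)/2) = u^5 + 7*sqrt(2)*u^4/2 + 13*u^4/2 + 13*u^3/2 + 91*sqrt(2)*u^3/4 + 21*sqrt(2)*u^2/4 + 47*u^2/2 - 63*sqrt(2)*u/2 + 15*u/2 - 45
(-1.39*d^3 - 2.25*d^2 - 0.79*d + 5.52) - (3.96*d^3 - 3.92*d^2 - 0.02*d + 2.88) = -5.35*d^3 + 1.67*d^2 - 0.77*d + 2.64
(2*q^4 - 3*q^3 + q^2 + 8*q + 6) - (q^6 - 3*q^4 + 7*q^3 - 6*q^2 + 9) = -q^6 + 5*q^4 - 10*q^3 + 7*q^2 + 8*q - 3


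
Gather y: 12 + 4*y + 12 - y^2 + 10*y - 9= -y^2 + 14*y + 15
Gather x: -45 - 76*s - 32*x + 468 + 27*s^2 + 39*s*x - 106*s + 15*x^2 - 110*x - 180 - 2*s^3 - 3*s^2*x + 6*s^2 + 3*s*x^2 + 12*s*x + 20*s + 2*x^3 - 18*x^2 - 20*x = -2*s^3 + 33*s^2 - 162*s + 2*x^3 + x^2*(3*s - 3) + x*(-3*s^2 + 51*s - 162) + 243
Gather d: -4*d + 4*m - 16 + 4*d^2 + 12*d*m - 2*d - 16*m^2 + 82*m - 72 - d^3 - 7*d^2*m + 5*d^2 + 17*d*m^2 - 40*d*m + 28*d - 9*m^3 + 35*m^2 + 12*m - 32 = -d^3 + d^2*(9 - 7*m) + d*(17*m^2 - 28*m + 22) - 9*m^3 + 19*m^2 + 98*m - 120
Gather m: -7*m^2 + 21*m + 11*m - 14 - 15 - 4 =-7*m^2 + 32*m - 33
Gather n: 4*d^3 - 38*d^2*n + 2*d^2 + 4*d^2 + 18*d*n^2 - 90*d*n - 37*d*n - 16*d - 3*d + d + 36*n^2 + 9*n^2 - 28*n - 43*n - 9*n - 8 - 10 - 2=4*d^3 + 6*d^2 - 18*d + n^2*(18*d + 45) + n*(-38*d^2 - 127*d - 80) - 20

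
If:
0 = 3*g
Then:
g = 0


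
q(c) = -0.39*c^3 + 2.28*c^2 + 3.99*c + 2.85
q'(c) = -1.17*c^2 + 4.56*c + 3.99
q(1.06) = 9.18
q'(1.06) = 7.51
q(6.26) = 21.50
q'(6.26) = -13.31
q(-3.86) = 43.85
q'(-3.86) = -31.04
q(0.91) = 8.08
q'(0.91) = 7.17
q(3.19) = 26.12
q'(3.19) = 6.63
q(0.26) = 4.03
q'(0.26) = 5.10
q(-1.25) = 2.19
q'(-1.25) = -3.54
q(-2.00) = 7.11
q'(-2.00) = -9.81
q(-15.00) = 1772.25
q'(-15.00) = -327.66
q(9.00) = -60.87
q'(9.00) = -49.74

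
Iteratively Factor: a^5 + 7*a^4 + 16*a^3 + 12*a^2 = (a)*(a^4 + 7*a^3 + 16*a^2 + 12*a) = a*(a + 3)*(a^3 + 4*a^2 + 4*a) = a*(a + 2)*(a + 3)*(a^2 + 2*a) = a*(a + 2)^2*(a + 3)*(a)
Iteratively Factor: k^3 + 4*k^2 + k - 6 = (k + 2)*(k^2 + 2*k - 3) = (k + 2)*(k + 3)*(k - 1)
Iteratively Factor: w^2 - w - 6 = (w - 3)*(w + 2)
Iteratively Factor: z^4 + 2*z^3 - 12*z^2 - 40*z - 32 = (z + 2)*(z^3 - 12*z - 16) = (z - 4)*(z + 2)*(z^2 + 4*z + 4) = (z - 4)*(z + 2)^2*(z + 2)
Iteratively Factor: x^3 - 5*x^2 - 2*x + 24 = (x - 3)*(x^2 - 2*x - 8) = (x - 4)*(x - 3)*(x + 2)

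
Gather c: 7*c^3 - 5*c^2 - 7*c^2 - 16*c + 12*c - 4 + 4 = 7*c^3 - 12*c^2 - 4*c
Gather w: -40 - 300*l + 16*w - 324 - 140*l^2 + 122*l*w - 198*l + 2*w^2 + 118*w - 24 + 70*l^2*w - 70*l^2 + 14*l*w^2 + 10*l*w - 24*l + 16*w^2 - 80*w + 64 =-210*l^2 - 522*l + w^2*(14*l + 18) + w*(70*l^2 + 132*l + 54) - 324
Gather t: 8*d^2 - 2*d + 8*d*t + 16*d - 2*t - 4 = 8*d^2 + 14*d + t*(8*d - 2) - 4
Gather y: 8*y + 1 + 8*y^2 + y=8*y^2 + 9*y + 1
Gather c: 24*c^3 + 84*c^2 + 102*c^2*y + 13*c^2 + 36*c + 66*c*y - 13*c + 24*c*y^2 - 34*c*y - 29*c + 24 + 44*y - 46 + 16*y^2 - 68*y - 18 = 24*c^3 + c^2*(102*y + 97) + c*(24*y^2 + 32*y - 6) + 16*y^2 - 24*y - 40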